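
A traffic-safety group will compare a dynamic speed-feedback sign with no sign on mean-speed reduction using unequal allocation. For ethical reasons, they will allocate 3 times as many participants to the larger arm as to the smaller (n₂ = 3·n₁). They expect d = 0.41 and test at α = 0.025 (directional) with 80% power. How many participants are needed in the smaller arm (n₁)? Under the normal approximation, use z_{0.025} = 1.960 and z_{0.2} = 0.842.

With allocation ratio k = n₂/n₁ = 3, Var(x̄₁−x̄₂) = σ²(1/n₁ + 1/(k·n₁)) = σ²·(k+1)/(k·n₁).
So n₁ = (1 + 1/k)·((z_{α} + z_β)/d)² = 1.333 × (2.802/0.41)².
n₁ = 1.333 × 46.71 = 62.3.
Round up: n₁ = 63, giving n₂ = 3 × 63 = 189.

n₁ = 63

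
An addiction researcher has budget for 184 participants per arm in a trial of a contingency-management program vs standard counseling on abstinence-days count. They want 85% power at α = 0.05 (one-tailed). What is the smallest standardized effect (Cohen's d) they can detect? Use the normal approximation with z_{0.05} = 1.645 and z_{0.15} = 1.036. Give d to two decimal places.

For two independent groups of n = 184 each: d_min = (z_{α} + z_β)·√(2/n).
z-sum = 1.645 + 1.036 = 2.681.
d_min = 2.681 × √(2/184) = 2.681 × 0.1043 = 0.280.

d_min ≈ 0.28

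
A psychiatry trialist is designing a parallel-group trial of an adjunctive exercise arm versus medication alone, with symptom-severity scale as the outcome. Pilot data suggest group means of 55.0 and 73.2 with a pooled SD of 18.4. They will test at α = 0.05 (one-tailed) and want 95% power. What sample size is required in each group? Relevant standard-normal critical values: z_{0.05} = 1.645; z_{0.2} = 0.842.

n = 23 per group

Cohen's d = |M₁ − M₂| / SD_pooled = |55.0 − 73.2| / 18.4 = 18.2 / 18.4 = 0.989.
For two independent groups with equal n: n = 2·((z_{α} + z_β) / d)².
z_{α} + z_β = 1.645 + 1.645 = 3.290.
n = 2 × (3.290 / 0.989)² = 2 × 3.327² = 2 × 11.07 = 22.1.
Round up to the next whole participant.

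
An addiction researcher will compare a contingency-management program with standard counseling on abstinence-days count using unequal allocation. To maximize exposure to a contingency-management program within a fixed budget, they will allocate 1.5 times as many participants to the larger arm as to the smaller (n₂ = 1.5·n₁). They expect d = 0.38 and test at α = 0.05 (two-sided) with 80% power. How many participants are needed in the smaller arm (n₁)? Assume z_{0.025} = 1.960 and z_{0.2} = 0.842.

n₁ = 91

With allocation ratio k = n₂/n₁ = 1.5, Var(x̄₁−x̄₂) = σ²(1/n₁ + 1/(k·n₁)) = σ²·(k+1)/(k·n₁).
So n₁ = (1 + 1/k)·((z_{α/2} + z_β)/d)² = 1.667 × (2.802/0.38)².
n₁ = 1.667 × 54.37 = 90.6.
Round up: n₁ = 91, giving n₂ = ⌈1.5 × 91⌉ = ⌈136.5⌉ = 137.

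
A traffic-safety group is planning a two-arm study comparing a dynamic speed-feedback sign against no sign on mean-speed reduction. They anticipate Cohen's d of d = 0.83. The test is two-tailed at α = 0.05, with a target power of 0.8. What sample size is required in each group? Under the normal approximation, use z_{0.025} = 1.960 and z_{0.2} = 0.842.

n = 23 per group

For two independent groups with equal n: n = 2·((z_{α/2} + z_β) / d)².
z_{α/2} + z_β = 1.960 + 0.842 = 2.802.
n = 2 × (2.802 / 0.83)² = 2 × 3.376² = 2 × 11.40 = 22.8.
Round up to the next whole participant.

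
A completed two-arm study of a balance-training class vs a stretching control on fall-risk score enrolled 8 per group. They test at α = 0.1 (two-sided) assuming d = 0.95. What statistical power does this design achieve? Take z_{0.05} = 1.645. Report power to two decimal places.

power ≈ 0.60

For two equal groups, power = Φ(d·√(n/2) − z_{α/2}).
d·√(n/2) = 0.95 × √(8/2) = 0.95 × 2.000 = 1.900.
z_β = 1.900 − 1.645 = 0.255.
Power = Φ(0.255) = 0.601.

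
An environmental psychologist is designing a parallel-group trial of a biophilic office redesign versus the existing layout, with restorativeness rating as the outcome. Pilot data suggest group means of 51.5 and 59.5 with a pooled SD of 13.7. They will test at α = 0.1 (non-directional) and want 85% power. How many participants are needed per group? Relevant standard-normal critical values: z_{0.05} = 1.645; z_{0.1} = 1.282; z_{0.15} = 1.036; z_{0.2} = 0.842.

Cohen's d = |M₁ − M₂| / SD_pooled = |51.5 − 59.5| / 13.7 = 8.0 / 13.7 = 0.584.
For two independent groups with equal n: n = 2·((z_{α/2} + z_β) / d)².
z_{α/2} + z_β = 1.645 + 1.036 = 2.681.
n = 2 × (2.681 / 0.584)² = 2 × 4.591² = 2 × 21.08 = 42.2.
Round up to the next whole participant.

n = 43 per group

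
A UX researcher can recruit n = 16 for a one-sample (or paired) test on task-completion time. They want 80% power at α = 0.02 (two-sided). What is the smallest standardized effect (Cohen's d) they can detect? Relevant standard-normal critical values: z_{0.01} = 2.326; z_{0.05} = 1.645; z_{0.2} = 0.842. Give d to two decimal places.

d_min ≈ 0.79

For a single sample (or paired design) of n = 16: d_min = (z_{α/2} + z_β)/√n.
z-sum = 2.326 + 0.842 = 3.168.
d_min = 3.168 / √16 = 3.168 / 4.000 = 0.792.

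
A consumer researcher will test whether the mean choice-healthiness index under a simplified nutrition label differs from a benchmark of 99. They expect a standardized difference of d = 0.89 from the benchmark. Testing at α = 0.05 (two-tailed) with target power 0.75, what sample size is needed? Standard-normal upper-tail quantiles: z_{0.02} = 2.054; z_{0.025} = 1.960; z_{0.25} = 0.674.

For a one-sample test: n = ((z_{α/2} + z_β) / d)².
z_{α/2} + z_β = 1.960 + 0.674 = 2.634.
n = (2.634 / 0.89)² = 2.960² = 8.76.
Round up.

n = 9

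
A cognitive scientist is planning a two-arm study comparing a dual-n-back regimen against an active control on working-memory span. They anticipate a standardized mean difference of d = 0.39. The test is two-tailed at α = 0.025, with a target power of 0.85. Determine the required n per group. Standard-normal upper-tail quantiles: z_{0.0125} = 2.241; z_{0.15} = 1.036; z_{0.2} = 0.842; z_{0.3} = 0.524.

For two independent groups with equal n: n = 2·((z_{α/2} + z_β) / d)².
z_{α/2} + z_β = 2.241 + 1.036 = 3.277.
n = 2 × (3.277 / 0.39)² = 2 × 8.403² = 2 × 70.60 = 141.2.
Round up to the next whole participant.

n = 142 per group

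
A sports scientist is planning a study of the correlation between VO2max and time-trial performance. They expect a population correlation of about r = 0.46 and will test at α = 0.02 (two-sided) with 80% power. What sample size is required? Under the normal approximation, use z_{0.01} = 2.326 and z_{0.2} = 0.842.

Fisher's z: C = ½·ln((1+r)/(1−r)) = ½·ln(2.7037) = 0.4973.
n = ((z_{α/2} + z_β)/C)² + 3.
(2.326 + 0.842) / 0.4973 = 3.168 / 0.4973 = 6.370.
n = 6.370² + 3 = 40.58 + 3 = 43.6.
Round up.

n = 44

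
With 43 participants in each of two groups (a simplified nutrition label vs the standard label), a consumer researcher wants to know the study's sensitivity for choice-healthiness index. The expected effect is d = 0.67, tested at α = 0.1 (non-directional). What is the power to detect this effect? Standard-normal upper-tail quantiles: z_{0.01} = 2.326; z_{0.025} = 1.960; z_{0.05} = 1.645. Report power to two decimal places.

power ≈ 0.93

For two equal groups, power = Φ(d·√(n/2) − z_{α/2}).
d·√(n/2) = 0.67 × √(43/2) = 0.67 × 4.637 = 3.107.
z_β = 3.107 − 1.645 = 1.462.
Power = Φ(1.462) = 0.928.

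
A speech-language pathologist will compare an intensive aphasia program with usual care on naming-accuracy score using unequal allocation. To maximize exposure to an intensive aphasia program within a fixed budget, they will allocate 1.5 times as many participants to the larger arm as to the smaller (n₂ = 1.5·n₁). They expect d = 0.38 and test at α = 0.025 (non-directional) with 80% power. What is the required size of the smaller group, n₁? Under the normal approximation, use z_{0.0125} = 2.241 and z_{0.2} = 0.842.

n₁ = 110

With allocation ratio k = n₂/n₁ = 1.5, Var(x̄₁−x̄₂) = σ²(1/n₁ + 1/(k·n₁)) = σ²·(k+1)/(k·n₁).
So n₁ = (1 + 1/k)·((z_{α/2} + z_β)/d)² = 1.667 × (3.083/0.38)².
n₁ = 1.667 × 65.82 = 109.7.
Round up: n₁ = 110, giving n₂ = 1.5 × 110 = 165.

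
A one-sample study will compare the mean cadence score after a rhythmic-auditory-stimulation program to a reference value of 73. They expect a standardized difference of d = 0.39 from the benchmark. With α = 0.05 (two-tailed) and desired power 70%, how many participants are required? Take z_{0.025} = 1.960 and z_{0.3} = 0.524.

n = 41

For a one-sample test: n = ((z_{α/2} + z_β) / d)².
z_{α/2} + z_β = 1.960 + 0.524 = 2.484.
n = (2.484 / 0.39)² = 6.369² = 40.57.
Round up.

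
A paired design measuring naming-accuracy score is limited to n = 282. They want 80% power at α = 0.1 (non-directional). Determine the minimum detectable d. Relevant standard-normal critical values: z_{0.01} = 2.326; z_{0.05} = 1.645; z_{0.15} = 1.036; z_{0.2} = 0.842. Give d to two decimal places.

For a single sample (or paired design) of n = 282: d_min = (z_{α/2} + z_β)/√n.
z-sum = 1.645 + 0.842 = 2.487.
d_min = 2.487 / √282 = 2.487 / 16.793 = 0.148.

d_min ≈ 0.15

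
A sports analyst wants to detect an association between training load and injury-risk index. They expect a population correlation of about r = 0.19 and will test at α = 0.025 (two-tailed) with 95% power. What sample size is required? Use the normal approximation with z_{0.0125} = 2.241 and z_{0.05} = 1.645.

Fisher's z: C = ½·ln((1+r)/(1−r)) = ½·ln(1.4691) = 0.1923.
n = ((z_{α/2} + z_β)/C)² + 3.
(2.241 + 1.645) / 0.1923 = 3.886 / 0.1923 = 20.208.
n = 20.208² + 3 = 408.36 + 3 = 411.4.
Round up.

n = 412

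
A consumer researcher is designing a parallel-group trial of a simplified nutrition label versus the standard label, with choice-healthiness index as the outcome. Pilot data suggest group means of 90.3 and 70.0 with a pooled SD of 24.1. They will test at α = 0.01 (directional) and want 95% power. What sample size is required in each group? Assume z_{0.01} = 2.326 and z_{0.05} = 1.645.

Cohen's d = |M₁ − M₂| / SD_pooled = |90.3 − 70.0| / 24.1 = 20.3 / 24.1 = 0.842.
For two independent groups with equal n: n = 2·((z_{α} + z_β) / d)².
z_{α} + z_β = 2.326 + 1.645 = 3.971.
n = 2 × (3.971 / 0.842)² = 2 × 4.716² = 2 × 22.24 = 44.5.
Round up to the next whole participant.

n = 45 per group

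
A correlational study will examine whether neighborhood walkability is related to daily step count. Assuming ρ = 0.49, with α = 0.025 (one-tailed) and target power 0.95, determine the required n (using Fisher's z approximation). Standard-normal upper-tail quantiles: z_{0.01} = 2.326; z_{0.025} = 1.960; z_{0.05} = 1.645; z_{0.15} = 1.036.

Fisher's z: C = ½·ln((1+r)/(1−r)) = ½·ln(2.9216) = 0.5361.
n = ((z_{α} + z_β)/C)² + 3.
(1.960 + 1.645) / 0.5361 = 3.605 / 0.5361 = 6.724.
n = 6.724² + 3 = 45.22 + 3 = 48.2.
Round up.

n = 49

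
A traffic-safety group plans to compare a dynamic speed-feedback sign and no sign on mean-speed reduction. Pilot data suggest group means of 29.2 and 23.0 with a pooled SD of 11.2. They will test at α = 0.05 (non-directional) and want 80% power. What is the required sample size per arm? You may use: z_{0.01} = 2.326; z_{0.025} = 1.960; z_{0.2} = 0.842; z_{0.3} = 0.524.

Cohen's d = |M₁ − M₂| / SD_pooled = |29.2 − 23.0| / 11.2 = 6.2 / 11.2 = 0.554.
For two independent groups with equal n: n = 2·((z_{α/2} + z_β) / d)².
z_{α/2} + z_β = 1.960 + 0.842 = 2.802.
n = 2 × (2.802 / 0.554)² = 2 × 5.058² = 2 × 25.58 = 51.2.
Round up to the next whole participant.

n = 52 per group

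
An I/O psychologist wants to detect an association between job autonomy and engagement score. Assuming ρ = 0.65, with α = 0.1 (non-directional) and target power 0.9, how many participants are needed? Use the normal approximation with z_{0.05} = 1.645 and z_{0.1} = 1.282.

n = 18

Fisher's z: C = ½·ln((1+r)/(1−r)) = ½·ln(4.7143) = 0.7753.
n = ((z_{α/2} + z_β)/C)² + 3.
(1.645 + 1.282) / 0.7753 = 2.927 / 0.7753 = 3.775.
n = 3.775² + 3 = 14.25 + 3 = 17.3.
Round up.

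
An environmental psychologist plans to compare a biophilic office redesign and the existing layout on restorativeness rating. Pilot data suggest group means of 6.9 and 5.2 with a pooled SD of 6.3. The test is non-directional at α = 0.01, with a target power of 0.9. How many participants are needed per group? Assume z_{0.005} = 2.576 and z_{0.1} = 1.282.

Cohen's d = |M₁ − M₂| / SD_pooled = |6.9 − 5.2| / 6.3 = 1.7 / 6.3 = 0.270.
For two independent groups with equal n: n = 2·((z_{α/2} + z_β) / d)².
z_{α/2} + z_β = 2.576 + 1.282 = 3.858.
n = 2 × (3.858 / 0.270)² = 2 × 14.289² = 2 × 204.17 = 408.3.
Round up to the next whole participant.

n = 409 per group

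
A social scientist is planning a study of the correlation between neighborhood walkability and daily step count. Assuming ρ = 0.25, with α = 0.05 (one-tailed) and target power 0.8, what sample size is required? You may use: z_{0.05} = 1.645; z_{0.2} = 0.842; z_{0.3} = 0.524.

n = 98

Fisher's z: C = ½·ln((1+r)/(1−r)) = ½·ln(1.6667) = 0.2554.
n = ((z_{α} + z_β)/C)² + 3.
(1.645 + 0.842) / 0.2554 = 2.487 / 0.2554 = 9.738.
n = 9.738² + 3 = 94.82 + 3 = 97.8.
Round up.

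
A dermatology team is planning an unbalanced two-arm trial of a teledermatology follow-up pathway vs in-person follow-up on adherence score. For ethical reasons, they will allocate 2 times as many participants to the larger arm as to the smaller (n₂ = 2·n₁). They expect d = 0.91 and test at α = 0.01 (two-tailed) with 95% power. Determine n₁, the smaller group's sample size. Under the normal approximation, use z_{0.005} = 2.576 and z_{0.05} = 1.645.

n₁ = 33

With allocation ratio k = n₂/n₁ = 2, Var(x̄₁−x̄₂) = σ²(1/n₁ + 1/(k·n₁)) = σ²·(k+1)/(k·n₁).
So n₁ = (1 + 1/k)·((z_{α/2} + z_β)/d)² = 1.500 × (4.221/0.91)².
n₁ = 1.500 × 21.52 = 32.3.
Round up: n₁ = 33, giving n₂ = 2 × 33 = 66.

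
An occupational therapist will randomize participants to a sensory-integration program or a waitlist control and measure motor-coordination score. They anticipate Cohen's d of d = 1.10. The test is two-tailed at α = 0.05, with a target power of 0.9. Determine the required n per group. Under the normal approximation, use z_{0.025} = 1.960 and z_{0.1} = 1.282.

n = 18 per group

For two independent groups with equal n: n = 2·((z_{α/2} + z_β) / d)².
z_{α/2} + z_β = 1.960 + 1.282 = 3.242.
n = 2 × (3.242 / 1.10)² = 2 × 2.947² = 2 × 8.69 = 17.4.
Round up to the next whole participant.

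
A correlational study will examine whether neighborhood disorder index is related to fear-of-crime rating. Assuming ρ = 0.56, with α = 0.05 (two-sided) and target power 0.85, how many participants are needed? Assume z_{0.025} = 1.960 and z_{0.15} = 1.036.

n = 26

Fisher's z: C = ½·ln((1+r)/(1−r)) = ½·ln(3.5455) = 0.6328.
n = ((z_{α/2} + z_β)/C)² + 3.
(1.960 + 1.036) / 0.6328 = 2.996 / 0.6328 = 4.735.
n = 4.735² + 3 = 22.42 + 3 = 25.4.
Round up.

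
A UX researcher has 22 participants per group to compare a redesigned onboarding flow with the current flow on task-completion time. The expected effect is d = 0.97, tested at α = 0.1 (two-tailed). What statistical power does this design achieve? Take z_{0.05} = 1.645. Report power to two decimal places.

power ≈ 0.94

For two equal groups, power = Φ(d·√(n/2) − z_{α/2}).
d·√(n/2) = 0.97 × √(22/2) = 0.97 × 3.317 = 3.217.
z_β = 3.217 − 1.645 = 1.572.
Power = Φ(1.572) = 0.942.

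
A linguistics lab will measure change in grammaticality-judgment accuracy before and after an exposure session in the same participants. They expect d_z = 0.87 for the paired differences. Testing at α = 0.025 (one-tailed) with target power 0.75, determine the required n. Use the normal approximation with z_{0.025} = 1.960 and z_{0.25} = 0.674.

For a paired (one-sample on differences) test: n = ((z_{α} + z_β) / d)².
z_{α} + z_β = 1.960 + 0.674 = 2.634.
n = (2.634 / 0.87)² = 3.028² = 9.17.
Round up.

n = 10 pairs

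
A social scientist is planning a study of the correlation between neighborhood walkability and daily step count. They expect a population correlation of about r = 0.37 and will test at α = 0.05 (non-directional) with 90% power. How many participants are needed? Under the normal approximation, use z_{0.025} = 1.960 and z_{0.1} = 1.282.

Fisher's z: C = ½·ln((1+r)/(1−r)) = ½·ln(2.1746) = 0.3884.
n = ((z_{α/2} + z_β)/C)² + 3.
(1.960 + 1.282) / 0.3884 = 3.242 / 0.3884 = 8.347.
n = 8.347² + 3 = 69.67 + 3 = 72.7.
Round up.

n = 73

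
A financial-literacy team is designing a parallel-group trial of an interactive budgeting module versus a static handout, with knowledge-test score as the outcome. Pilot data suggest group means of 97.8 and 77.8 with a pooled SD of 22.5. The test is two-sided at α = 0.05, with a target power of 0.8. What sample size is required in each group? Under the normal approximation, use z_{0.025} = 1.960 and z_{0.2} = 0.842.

n = 20 per group

Cohen's d = |M₁ − M₂| / SD_pooled = |97.8 − 77.8| / 22.5 = 20.0 / 22.5 = 0.889.
For two independent groups with equal n: n = 2·((z_{α/2} + z_β) / d)².
z_{α/2} + z_β = 1.960 + 0.842 = 2.802.
n = 2 × (2.802 / 0.889)² = 2 × 3.152² = 2 × 9.93 = 19.9.
Round up to the next whole participant.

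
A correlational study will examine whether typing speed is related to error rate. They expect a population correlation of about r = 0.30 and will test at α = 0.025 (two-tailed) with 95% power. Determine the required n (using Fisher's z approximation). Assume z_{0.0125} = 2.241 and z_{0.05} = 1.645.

Fisher's z: C = ½·ln((1+r)/(1−r)) = ½·ln(1.8571) = 0.3095.
n = ((z_{α/2} + z_β)/C)² + 3.
(2.241 + 1.645) / 0.3095 = 3.886 / 0.3095 = 12.556.
n = 12.556² + 3 = 157.65 + 3 = 160.6.
Round up.

n = 161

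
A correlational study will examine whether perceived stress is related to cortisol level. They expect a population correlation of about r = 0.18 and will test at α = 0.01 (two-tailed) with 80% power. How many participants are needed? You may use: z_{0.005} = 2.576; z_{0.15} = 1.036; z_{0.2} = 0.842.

n = 356

Fisher's z: C = ½·ln((1+r)/(1−r)) = ½·ln(1.4390) = 0.1820.
n = ((z_{α/2} + z_β)/C)² + 3.
(2.576 + 0.842) / 0.1820 = 3.418 / 0.1820 = 18.780.
n = 18.780² + 3 = 352.70 + 3 = 355.7.
Round up.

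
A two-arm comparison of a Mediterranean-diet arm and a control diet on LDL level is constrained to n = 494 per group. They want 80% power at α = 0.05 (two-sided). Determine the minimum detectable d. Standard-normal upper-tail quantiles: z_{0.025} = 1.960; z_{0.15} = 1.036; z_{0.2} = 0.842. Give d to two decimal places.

d_min ≈ 0.18

For two independent groups of n = 494 each: d_min = (z_{α/2} + z_β)·√(2/n).
z-sum = 1.960 + 0.842 = 2.802.
d_min = 2.802 × √(2/494) = 2.802 × 0.0636 = 0.178.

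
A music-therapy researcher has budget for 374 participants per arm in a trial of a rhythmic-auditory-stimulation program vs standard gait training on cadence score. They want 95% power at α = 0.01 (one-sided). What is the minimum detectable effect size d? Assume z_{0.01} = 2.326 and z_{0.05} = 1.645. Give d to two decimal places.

d_min ≈ 0.29

For two independent groups of n = 374 each: d_min = (z_{α} + z_β)·√(2/n).
z-sum = 2.326 + 1.645 = 3.971.
d_min = 3.971 × √(2/374) = 3.971 × 0.0731 = 0.290.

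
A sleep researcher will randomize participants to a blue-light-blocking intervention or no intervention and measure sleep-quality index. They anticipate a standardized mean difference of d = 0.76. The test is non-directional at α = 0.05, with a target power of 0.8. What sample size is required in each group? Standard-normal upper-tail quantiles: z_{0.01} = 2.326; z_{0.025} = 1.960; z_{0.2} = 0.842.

For two independent groups with equal n: n = 2·((z_{α/2} + z_β) / d)².
z_{α/2} + z_β = 1.960 + 0.842 = 2.802.
n = 2 × (2.802 / 0.76)² = 2 × 3.687² = 2 × 13.59 = 27.2.
Round up to the next whole participant.

n = 28 per group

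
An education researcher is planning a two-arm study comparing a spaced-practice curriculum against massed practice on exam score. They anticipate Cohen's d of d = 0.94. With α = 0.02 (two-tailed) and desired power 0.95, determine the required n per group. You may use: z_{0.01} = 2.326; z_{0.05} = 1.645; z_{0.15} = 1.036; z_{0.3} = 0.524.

For two independent groups with equal n: n = 2·((z_{α/2} + z_β) / d)².
z_{α/2} + z_β = 2.326 + 1.645 = 3.971.
n = 2 × (3.971 / 0.94)² = 2 × 4.224² = 2 × 17.85 = 35.7.
Round up to the next whole participant.

n = 36 per group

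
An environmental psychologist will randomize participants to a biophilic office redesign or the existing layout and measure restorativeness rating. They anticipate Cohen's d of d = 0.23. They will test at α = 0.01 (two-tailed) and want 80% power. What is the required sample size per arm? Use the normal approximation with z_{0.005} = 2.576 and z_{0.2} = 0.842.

For two independent groups with equal n: n = 2·((z_{α/2} + z_β) / d)².
z_{α/2} + z_β = 2.576 + 0.842 = 3.418.
n = 2 × (3.418 / 0.23)² = 2 × 14.861² = 2 × 220.85 = 441.7.
Round up to the next whole participant.

n = 442 per group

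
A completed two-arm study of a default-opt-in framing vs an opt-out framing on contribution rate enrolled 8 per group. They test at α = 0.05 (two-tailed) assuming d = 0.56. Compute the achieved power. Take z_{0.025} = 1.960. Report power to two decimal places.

For two equal groups, power = Φ(d·√(n/2) − z_{α/2}).
d·√(n/2) = 0.56 × √(8/2) = 0.56 × 2.000 = 1.120.
z_β = 1.120 − 1.960 = -0.840.
Power = Φ(-0.840) = 0.200.

power ≈ 0.20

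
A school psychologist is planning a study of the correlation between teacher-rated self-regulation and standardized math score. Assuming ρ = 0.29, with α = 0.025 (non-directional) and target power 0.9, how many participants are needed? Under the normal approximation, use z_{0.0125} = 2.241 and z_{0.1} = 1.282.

n = 143

Fisher's z: C = ½·ln((1+r)/(1−r)) = ½·ln(1.8169) = 0.2986.
n = ((z_{α/2} + z_β)/C)² + 3.
(2.241 + 1.282) / 0.2986 = 3.523 / 0.2986 = 11.798.
n = 11.798² + 3 = 139.20 + 3 = 142.2.
Round up.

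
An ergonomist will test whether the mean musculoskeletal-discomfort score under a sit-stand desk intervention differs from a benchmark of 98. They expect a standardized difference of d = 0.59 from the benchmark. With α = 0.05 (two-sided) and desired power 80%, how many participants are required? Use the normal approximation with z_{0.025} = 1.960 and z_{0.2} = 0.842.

For a one-sample test: n = ((z_{α/2} + z_β) / d)².
z_{α/2} + z_β = 1.960 + 0.842 = 2.802.
n = (2.802 / 0.59)² = 4.749² = 22.55.
Round up.

n = 23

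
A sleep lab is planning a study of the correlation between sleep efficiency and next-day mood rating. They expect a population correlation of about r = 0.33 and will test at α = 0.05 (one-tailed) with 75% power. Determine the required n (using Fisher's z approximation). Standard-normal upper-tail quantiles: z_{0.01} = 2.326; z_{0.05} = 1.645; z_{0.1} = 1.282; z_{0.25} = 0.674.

Fisher's z: C = ½·ln((1+r)/(1−r)) = ½·ln(1.9851) = 0.3428.
n = ((z_{α} + z_β)/C)² + 3.
(1.645 + 0.674) / 0.3428 = 2.319 / 0.3428 = 6.765.
n = 6.765² + 3 = 45.76 + 3 = 48.8.
Round up.

n = 49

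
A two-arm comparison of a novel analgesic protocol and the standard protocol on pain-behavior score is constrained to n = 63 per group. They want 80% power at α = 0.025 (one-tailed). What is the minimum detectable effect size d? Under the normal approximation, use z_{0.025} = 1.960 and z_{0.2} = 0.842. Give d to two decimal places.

d_min ≈ 0.50

For two independent groups of n = 63 each: d_min = (z_{α} + z_β)·√(2/n).
z-sum = 1.960 + 0.842 = 2.802.
d_min = 2.802 × √(2/63) = 2.802 × 0.1782 = 0.499.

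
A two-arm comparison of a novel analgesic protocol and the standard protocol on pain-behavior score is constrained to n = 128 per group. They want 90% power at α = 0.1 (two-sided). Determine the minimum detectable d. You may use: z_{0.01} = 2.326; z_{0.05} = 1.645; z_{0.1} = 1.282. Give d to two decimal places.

For two independent groups of n = 128 each: d_min = (z_{α/2} + z_β)·√(2/n).
z-sum = 1.645 + 1.282 = 2.927.
d_min = 2.927 × √(2/128) = 2.927 × 0.1250 = 0.366.

d_min ≈ 0.37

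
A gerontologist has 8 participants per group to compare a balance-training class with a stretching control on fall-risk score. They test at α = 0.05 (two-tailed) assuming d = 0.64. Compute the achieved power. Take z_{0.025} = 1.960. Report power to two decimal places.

power ≈ 0.25

For two equal groups, power = Φ(d·√(n/2) − z_{α/2}).
d·√(n/2) = 0.64 × √(8/2) = 0.64 × 2.000 = 1.280.
z_β = 1.280 − 1.960 = -0.680.
Power = Φ(-0.680) = 0.248.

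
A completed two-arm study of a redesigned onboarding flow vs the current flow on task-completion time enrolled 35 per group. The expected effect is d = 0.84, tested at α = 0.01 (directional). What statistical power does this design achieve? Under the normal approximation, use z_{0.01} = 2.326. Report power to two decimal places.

For two equal groups, power = Φ(d·√(n/2) − z_{α}).
d·√(n/2) = 0.84 × √(35/2) = 0.84 × 4.183 = 3.514.
z_β = 3.514 − 2.326 = 1.188.
Power = Φ(1.188) = 0.883.

power ≈ 0.88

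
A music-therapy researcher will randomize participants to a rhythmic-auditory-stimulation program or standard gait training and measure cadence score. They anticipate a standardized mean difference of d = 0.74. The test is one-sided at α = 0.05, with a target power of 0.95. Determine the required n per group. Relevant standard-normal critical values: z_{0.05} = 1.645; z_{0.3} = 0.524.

For two independent groups with equal n: n = 2·((z_{α} + z_β) / d)².
z_{α} + z_β = 1.645 + 1.645 = 3.290.
n = 2 × (3.290 / 0.74)² = 2 × 4.446² = 2 × 19.77 = 39.5.
Round up to the next whole participant.

n = 40 per group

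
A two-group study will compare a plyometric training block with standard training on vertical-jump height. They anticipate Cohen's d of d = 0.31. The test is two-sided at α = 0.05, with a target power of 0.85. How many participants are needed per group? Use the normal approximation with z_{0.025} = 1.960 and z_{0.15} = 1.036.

For two independent groups with equal n: n = 2·((z_{α/2} + z_β) / d)².
z_{α/2} + z_β = 1.960 + 1.036 = 2.996.
n = 2 × (2.996 / 0.31)² = 2 × 9.665² = 2 × 93.40 = 186.8.
Round up to the next whole participant.

n = 187 per group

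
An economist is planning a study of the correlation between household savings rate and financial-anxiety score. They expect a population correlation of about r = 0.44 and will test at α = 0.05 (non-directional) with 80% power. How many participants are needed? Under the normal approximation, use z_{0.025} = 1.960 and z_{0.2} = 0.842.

n = 39

Fisher's z: C = ½·ln((1+r)/(1−r)) = ½·ln(2.5714) = 0.4722.
n = ((z_{α/2} + z_β)/C)² + 3.
(1.960 + 0.842) / 0.4722 = 2.802 / 0.4722 = 5.934.
n = 5.934² + 3 = 35.21 + 3 = 38.2.
Round up.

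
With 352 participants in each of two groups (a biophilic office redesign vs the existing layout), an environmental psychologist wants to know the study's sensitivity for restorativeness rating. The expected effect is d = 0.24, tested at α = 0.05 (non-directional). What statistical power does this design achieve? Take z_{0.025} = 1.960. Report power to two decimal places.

power ≈ 0.89

For two equal groups, power = Φ(d·√(n/2) − z_{α/2}).
d·√(n/2) = 0.24 × √(352/2) = 0.24 × 13.266 = 3.184.
z_β = 3.184 − 1.960 = 1.224.
Power = Φ(1.224) = 0.890.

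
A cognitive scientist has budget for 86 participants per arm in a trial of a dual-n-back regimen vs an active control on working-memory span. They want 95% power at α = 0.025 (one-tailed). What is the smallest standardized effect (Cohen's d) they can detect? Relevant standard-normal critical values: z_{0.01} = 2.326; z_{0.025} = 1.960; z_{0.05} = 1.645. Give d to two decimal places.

For two independent groups of n = 86 each: d_min = (z_{α} + z_β)·√(2/n).
z-sum = 1.960 + 1.645 = 3.605.
d_min = 3.605 × √(2/86) = 3.605 × 0.1525 = 0.550.

d_min ≈ 0.55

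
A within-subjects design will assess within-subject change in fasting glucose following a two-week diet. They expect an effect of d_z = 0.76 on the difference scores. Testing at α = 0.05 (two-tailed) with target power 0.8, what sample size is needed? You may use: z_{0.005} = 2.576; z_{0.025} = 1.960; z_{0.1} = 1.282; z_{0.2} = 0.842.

n = 14 pairs

For a paired (one-sample on differences) test: n = ((z_{α/2} + z_β) / d)².
z_{α/2} + z_β = 1.960 + 0.842 = 2.802.
n = (2.802 / 0.76)² = 3.687² = 13.59.
Round up.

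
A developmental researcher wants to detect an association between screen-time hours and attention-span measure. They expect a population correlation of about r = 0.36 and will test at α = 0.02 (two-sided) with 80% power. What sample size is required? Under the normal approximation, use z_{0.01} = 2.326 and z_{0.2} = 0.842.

n = 74

Fisher's z: C = ½·ln((1+r)/(1−r)) = ½·ln(2.1250) = 0.3769.
n = ((z_{α/2} + z_β)/C)² + 3.
(2.326 + 0.842) / 0.3769 = 3.168 / 0.3769 = 8.405.
n = 8.405² + 3 = 70.65 + 3 = 73.7.
Round up.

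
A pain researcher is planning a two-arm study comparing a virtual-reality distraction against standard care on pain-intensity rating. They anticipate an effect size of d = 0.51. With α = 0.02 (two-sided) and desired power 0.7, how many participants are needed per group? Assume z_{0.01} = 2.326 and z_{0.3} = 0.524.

n = 63 per group

For two independent groups with equal n: n = 2·((z_{α/2} + z_β) / d)².
z_{α/2} + z_β = 2.326 + 0.524 = 2.850.
n = 2 × (2.850 / 0.51)² = 2 × 5.588² = 2 × 31.23 = 62.5.
Round up to the next whole participant.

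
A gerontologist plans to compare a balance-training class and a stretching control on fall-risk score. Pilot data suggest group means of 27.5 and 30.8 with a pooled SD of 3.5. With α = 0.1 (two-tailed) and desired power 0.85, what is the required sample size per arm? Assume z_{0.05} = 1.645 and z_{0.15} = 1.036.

Cohen's d = |M₁ − M₂| / SD_pooled = |27.5 − 30.8| / 3.5 = 3.3 / 3.5 = 0.943.
For two independent groups with equal n: n = 2·((z_{α/2} + z_β) / d)².
z_{α/2} + z_β = 1.645 + 1.036 = 2.681.
n = 2 × (2.681 / 0.943)² = 2 × 2.843² = 2 × 8.08 = 16.2.
Round up to the next whole participant.

n = 17 per group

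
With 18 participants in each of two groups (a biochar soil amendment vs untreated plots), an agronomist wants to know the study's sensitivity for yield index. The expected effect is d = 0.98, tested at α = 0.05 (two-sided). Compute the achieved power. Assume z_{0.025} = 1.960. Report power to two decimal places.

power ≈ 0.84

For two equal groups, power = Φ(d·√(n/2) − z_{α/2}).
d·√(n/2) = 0.98 × √(18/2) = 0.98 × 3.000 = 2.940.
z_β = 2.940 − 1.960 = 0.980.
Power = Φ(0.980) = 0.836.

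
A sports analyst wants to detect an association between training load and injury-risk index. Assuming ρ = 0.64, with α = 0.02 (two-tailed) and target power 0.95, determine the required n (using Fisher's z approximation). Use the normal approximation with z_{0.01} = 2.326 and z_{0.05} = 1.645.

Fisher's z: C = ½·ln((1+r)/(1−r)) = ½·ln(4.5556) = 0.7582.
n = ((z_{α/2} + z_β)/C)² + 3.
(2.326 + 1.645) / 0.7582 = 3.971 / 0.7582 = 5.237.
n = 5.237² + 3 = 27.43 + 3 = 30.4.
Round up.

n = 31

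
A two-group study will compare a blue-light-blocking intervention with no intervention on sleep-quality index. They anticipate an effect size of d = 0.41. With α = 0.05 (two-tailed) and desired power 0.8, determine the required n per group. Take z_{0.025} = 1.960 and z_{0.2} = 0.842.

n = 94 per group

For two independent groups with equal n: n = 2·((z_{α/2} + z_β) / d)².
z_{α/2} + z_β = 1.960 + 0.842 = 2.802.
n = 2 × (2.802 / 0.41)² = 2 × 6.834² = 2 × 46.71 = 93.4.
Round up to the next whole participant.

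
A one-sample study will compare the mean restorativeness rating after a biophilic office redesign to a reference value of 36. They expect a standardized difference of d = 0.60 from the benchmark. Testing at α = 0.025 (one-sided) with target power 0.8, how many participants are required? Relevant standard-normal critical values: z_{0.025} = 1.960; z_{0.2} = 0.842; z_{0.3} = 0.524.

For a one-sample test: n = ((z_{α} + z_β) / d)².
z_{α} + z_β = 1.960 + 0.842 = 2.802.
n = (2.802 / 0.60)² = 4.670² = 21.81.
Round up.

n = 22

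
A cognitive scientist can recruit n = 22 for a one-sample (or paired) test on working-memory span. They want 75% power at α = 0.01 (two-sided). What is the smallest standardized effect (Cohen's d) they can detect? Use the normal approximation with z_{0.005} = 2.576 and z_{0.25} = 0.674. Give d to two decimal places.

For a single sample (or paired design) of n = 22: d_min = (z_{α/2} + z_β)/√n.
z-sum = 2.576 + 0.674 = 3.250.
d_min = 3.250 / √22 = 3.250 / 4.690 = 0.693.

d_min ≈ 0.69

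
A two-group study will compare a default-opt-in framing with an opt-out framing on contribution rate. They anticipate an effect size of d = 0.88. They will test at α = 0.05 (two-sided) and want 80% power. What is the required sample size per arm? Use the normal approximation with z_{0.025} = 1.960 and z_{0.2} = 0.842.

n = 21 per group

For two independent groups with equal n: n = 2·((z_{α/2} + z_β) / d)².
z_{α/2} + z_β = 1.960 + 0.842 = 2.802.
n = 2 × (2.802 / 0.88)² = 2 × 3.184² = 2 × 10.14 = 20.3.
Round up to the next whole participant.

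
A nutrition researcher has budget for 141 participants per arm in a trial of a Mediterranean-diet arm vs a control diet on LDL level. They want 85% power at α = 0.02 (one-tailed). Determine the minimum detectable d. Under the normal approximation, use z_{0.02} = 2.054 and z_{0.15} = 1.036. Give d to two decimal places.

For two independent groups of n = 141 each: d_min = (z_{α} + z_β)·√(2/n).
z-sum = 2.054 + 1.036 = 3.090.
d_min = 3.090 × √(2/141) = 3.090 × 0.1191 = 0.368.

d_min ≈ 0.37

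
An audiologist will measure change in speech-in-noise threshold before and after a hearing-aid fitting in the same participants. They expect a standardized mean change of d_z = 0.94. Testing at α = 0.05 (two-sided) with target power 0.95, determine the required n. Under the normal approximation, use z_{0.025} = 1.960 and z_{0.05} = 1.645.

n = 15 pairs

For a paired (one-sample on differences) test: n = ((z_{α/2} + z_β) / d)².
z_{α/2} + z_β = 1.960 + 1.645 = 3.605.
n = (3.605 / 0.94)² = 3.835² = 14.71.
Round up.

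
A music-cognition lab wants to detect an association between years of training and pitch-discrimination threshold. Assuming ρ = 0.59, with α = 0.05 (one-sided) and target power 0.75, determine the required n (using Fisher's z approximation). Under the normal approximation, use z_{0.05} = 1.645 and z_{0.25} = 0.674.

Fisher's z: C = ½·ln((1+r)/(1−r)) = ½·ln(3.8780) = 0.6777.
n = ((z_{α} + z_β)/C)² + 3.
(1.645 + 0.674) / 0.6777 = 2.319 / 0.6777 = 3.422.
n = 3.422² + 3 = 11.71 + 3 = 14.7.
Round up.

n = 15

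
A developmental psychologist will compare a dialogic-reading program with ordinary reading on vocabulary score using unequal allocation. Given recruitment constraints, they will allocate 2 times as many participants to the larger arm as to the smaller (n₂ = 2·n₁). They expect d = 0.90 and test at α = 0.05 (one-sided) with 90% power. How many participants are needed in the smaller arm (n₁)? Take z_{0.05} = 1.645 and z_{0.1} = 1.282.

With allocation ratio k = n₂/n₁ = 2, Var(x̄₁−x̄₂) = σ²(1/n₁ + 1/(k·n₁)) = σ²·(k+1)/(k·n₁).
So n₁ = (1 + 1/k)·((z_{α} + z_β)/d)² = 1.500 × (2.927/0.90)².
n₁ = 1.500 × 10.58 = 15.9.
Round up: n₁ = 16, giving n₂ = 2 × 16 = 32.

n₁ = 16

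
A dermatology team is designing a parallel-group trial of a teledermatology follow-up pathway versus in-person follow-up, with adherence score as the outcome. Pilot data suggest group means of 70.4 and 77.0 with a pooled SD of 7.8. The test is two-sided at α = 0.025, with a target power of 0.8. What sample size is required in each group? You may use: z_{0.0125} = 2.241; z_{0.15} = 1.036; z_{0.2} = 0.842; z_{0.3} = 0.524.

n = 27 per group

Cohen's d = |M₁ − M₂| / SD_pooled = |70.4 − 77.0| / 7.8 = 6.6 / 7.8 = 0.846.
For two independent groups with equal n: n = 2·((z_{α/2} + z_β) / d)².
z_{α/2} + z_β = 2.241 + 0.842 = 3.083.
n = 2 × (3.083 / 0.846)² = 2 × 3.644² = 2 × 13.28 = 26.6.
Round up to the next whole participant.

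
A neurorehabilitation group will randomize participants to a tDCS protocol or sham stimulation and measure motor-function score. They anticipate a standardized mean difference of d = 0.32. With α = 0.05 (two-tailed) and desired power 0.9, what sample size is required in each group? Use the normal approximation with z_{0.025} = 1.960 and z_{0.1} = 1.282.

For two independent groups with equal n: n = 2·((z_{α/2} + z_β) / d)².
z_{α/2} + z_β = 1.960 + 1.282 = 3.242.
n = 2 × (3.242 / 0.32)² = 2 × 10.131² = 2 × 102.64 = 205.3.
Round up to the next whole participant.

n = 206 per group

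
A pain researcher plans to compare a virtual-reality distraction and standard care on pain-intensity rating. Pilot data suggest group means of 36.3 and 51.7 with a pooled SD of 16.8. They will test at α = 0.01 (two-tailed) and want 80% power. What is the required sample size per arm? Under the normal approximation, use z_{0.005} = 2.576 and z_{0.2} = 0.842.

Cohen's d = |M₁ − M₂| / SD_pooled = |36.3 − 51.7| / 16.8 = 15.4 / 16.8 = 0.917.
For two independent groups with equal n: n = 2·((z_{α/2} + z_β) / d)².
z_{α/2} + z_β = 2.576 + 0.842 = 3.418.
n = 2 × (3.418 / 0.917)² = 2 × 3.727² = 2 × 13.89 = 27.8.
Round up to the next whole participant.

n = 28 per group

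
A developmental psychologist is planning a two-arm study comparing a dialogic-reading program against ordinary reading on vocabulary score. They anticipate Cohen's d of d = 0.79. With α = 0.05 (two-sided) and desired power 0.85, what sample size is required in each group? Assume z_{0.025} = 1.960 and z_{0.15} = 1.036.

n = 29 per group

For two independent groups with equal n: n = 2·((z_{α/2} + z_β) / d)².
z_{α/2} + z_β = 1.960 + 1.036 = 2.996.
n = 2 × (2.996 / 0.79)² = 2 × 3.792² = 2 × 14.38 = 28.8.
Round up to the next whole participant.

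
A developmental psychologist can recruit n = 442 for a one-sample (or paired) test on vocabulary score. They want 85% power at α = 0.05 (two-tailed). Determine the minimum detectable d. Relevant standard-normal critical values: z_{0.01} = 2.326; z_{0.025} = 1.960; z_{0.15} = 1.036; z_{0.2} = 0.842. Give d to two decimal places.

d_min ≈ 0.14

For a single sample (or paired design) of n = 442: d_min = (z_{α/2} + z_β)/√n.
z-sum = 1.960 + 1.036 = 2.996.
d_min = 2.996 / √442 = 2.996 / 21.024 = 0.143.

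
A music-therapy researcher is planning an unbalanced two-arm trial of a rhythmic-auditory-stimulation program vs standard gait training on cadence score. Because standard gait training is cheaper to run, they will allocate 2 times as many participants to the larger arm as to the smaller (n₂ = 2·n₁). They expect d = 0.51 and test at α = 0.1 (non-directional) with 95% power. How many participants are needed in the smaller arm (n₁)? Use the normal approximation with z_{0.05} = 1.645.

With allocation ratio k = n₂/n₁ = 2, Var(x̄₁−x̄₂) = σ²(1/n₁ + 1/(k·n₁)) = σ²·(k+1)/(k·n₁).
So n₁ = (1 + 1/k)·((z_{α/2} + z_β)/d)² = 1.500 × (3.290/0.51)².
n₁ = 1.500 × 41.62 = 62.4.
Round up: n₁ = 63, giving n₂ = 2 × 63 = 126.

n₁ = 63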